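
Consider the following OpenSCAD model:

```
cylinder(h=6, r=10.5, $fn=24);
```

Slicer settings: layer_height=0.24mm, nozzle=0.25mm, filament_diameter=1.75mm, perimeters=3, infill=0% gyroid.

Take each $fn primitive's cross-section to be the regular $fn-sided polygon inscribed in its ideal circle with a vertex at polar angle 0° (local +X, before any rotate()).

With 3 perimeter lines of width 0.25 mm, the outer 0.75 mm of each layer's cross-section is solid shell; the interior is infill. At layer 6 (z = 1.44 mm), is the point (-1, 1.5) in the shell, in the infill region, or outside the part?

infill

At z = 1.44 mm: the r=10.5 cylinder gives a regular 24-gon of circumradius 10.5 (constant along its height). Overall, the cross-section is a single solid region. The nearest boundary edge runs (-5.25, 9.09)→(-7.42, 7.42); distance from the point to it = 8.61 mm. The point is inside the cross-section and 8.61 mm from the nearest boundary — more than the 0.75 mm shell width (3 × 0.25), so it's in the infill interior.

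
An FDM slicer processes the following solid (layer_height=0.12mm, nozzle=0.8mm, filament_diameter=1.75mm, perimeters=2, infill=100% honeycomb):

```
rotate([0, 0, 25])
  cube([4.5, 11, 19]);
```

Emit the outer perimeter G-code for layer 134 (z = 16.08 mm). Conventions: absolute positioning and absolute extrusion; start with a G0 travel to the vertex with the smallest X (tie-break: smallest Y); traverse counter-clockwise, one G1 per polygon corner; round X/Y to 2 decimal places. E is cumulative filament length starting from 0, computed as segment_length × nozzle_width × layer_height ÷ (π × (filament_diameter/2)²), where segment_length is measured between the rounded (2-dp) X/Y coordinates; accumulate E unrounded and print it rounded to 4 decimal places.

G0 X-4.65 Y9.97 Z16.08
G1 X0.00 Y0.00 E0.4391
G1 X4.08 Y1.90 E0.6187
G1 X-0.57 Y11.87 E1.0578
G1 X-4.65 Y9.97 E1.2374

At z = 16.08 mm: the 4.5×11 cube contributes its full rectangle; (whole slice rotated 25° about Z — lengths, areas and connectivity unchanged). The outline is a single polygon with 4 vertices. Extrusion per mm of travel: 0.8 × 0.12 / (π × 0.875²) = 0.039912. Accumulating E over each segment gives final E = 1.2374.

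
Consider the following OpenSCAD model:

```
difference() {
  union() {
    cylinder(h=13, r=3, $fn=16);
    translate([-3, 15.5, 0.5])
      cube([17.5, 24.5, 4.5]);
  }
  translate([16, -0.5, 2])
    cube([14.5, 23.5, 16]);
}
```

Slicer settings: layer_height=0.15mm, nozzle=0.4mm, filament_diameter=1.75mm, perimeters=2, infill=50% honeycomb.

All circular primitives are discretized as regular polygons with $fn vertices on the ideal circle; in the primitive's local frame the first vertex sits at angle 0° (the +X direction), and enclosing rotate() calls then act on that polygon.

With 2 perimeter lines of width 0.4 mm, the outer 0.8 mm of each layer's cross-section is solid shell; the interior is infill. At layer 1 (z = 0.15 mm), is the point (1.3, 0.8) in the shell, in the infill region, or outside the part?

infill

At z = 0.15 mm: the r=3 cylinder contributes a regular 16-gon of circumradius 3; the cube at (-3, 15.5) does not reach this height (z outside [0.5, 5]); Combining (union): only the r=3 cylinder is present, so the union is just that shape — 1 connected region; the cube at (16, -0.5) does not reach this height (z outside [2, 18]); Taking the first minus the rest: none of the subtracted shapes is present at this height, so that combined region is unchanged — 1 connected region. Overall, the cross-section is a single solid region. The nearest boundary edge runs (2.77, 1.15)→(2.12, 2.12); distance from the point to it = 1.42 mm. The point is inside the cross-section and 1.42 mm from the nearest boundary — more than the 0.8 mm shell width (2 × 0.4), so it's in the infill interior.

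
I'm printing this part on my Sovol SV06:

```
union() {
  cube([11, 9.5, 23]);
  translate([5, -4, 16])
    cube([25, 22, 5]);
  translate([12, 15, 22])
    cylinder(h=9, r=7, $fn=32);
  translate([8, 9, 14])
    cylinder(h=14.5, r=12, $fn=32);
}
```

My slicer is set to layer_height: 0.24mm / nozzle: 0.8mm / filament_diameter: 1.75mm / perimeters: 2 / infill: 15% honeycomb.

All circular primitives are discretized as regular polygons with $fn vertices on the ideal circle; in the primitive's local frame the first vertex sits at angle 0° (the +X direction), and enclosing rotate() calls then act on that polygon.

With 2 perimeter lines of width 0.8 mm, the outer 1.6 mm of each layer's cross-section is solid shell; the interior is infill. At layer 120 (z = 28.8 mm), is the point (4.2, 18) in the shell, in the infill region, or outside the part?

At z = 28.8 mm: the cube is absent (z outside [0, 23]); the cube at (5, -4) does not reach this height (z outside [16, 21]); the r=7 cylinder at (12, 15) gives a regular 32-gon of circumradius 7 (constant along its height); the cylinder at (8, 9) is not intersected at this z (z outside [14, 28.5]); Taking the union: only the r=7 cylinder at (12, 15) is present, so the union is just that shape — 1 connected region. Overall, the cross-section is a single solid region. The nearest boundary edge runs (5.53, 17.68)→(5.13, 16.37); distance from the point to it = 1.37 mm. The point is not inside any of the regions above, so it lies outside the cross-section (1.37 mm from the nearest boundary).

outside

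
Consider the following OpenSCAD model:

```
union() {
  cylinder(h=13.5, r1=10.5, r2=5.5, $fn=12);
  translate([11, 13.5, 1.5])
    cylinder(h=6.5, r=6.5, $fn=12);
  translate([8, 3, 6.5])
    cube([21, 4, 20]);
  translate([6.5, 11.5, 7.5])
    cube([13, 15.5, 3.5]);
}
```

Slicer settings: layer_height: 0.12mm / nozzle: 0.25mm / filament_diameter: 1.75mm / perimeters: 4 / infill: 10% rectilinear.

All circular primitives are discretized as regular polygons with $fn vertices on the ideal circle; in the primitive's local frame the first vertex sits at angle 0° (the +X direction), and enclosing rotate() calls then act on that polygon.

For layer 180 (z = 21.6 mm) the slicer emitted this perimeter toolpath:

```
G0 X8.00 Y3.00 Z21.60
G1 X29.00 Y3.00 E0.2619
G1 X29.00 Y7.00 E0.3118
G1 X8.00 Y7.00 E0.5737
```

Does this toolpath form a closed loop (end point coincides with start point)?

no

Start point (G0): (8.00, 3.00). End point (last G1): the path does not return to the start — open.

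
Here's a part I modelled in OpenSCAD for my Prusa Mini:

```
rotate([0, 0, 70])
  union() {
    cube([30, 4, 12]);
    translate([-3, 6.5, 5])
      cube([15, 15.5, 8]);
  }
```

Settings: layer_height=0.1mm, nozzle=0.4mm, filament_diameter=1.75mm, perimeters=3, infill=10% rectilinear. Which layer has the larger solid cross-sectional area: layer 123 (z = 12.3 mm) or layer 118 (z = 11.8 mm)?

layer 118 (z = 11.8 mm)

Layer 123 (z = 12.3): the cube is not intersected at this z (z outside [0, 12]); the cube at (-3, 6.5) (footprint 15×15.5) is included at this height (area 232.50 mm²); Combining (union): only the 15×15.5 cube at (-3, 6.5) is present, so the union is just that shape — area = 232.50 mm²; (rotated 70° about Z; rotation is an isometry so areas/perimeters/island counts are preserved). So its area = 232.50 mm². Layer 118 (z = 11.8): the cube is present — its section is the full 30×4 rectangle (area 120.00 mm²); the cube at (-3, 6.5) is present — its section is the full 15×15.5 rectangle (area 232.50 mm²); Taking the union: the 2 present regions are separate (no shared area or edge), so areas and boundary lengths simply add and each stays a separate island — area = 352.50 mm²; (rotated 70° about Z; rotation is an isometry so areas/perimeters/island counts are preserved). So its area = 352.50 mm². Layer 118 is larger (352.50 vs 232.50 mm²).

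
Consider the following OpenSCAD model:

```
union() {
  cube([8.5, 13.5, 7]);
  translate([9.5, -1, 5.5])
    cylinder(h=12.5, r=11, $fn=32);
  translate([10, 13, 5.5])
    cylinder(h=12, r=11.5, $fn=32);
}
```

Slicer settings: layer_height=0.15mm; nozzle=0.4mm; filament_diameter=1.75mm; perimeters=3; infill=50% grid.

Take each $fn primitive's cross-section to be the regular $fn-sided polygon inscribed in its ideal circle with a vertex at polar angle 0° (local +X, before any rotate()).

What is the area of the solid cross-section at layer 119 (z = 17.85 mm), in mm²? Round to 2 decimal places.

At z = 17.85 mm: the cube is not intersected at this z (z outside [0, 7]); the r=11 cylinder at (9.5, -1) contributes a regular 32-gon of circumradius 11 (area = (32/2)·11.000²·sin(360°/32) = 377.69 mm²); the cylinder at (10, 13) is absent (z outside [5.5, 17.5]); Taking the union: only the r=11 cylinder at (9.5, -1) is present, so the union is just that shape — area = 377.69 mm². Overall, the cross-section is a single solid region. Net area = 377.69 mm².

377.69 mm²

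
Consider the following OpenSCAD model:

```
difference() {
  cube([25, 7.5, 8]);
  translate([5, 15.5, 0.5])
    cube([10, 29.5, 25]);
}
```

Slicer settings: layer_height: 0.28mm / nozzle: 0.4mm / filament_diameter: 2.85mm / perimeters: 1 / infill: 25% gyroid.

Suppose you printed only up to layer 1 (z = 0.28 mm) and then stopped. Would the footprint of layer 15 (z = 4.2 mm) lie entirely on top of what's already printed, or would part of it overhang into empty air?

Compare the two slices. At z = 0.28: the cube is present — its section is the full 25×7.5 rectangle (area 187.50 mm²); the cube at (5, 15.5) is not intersected at this z (z outside [0.5, 25.5]); Taking the first minus the rest: none of the subtracted shapes is present at this height, so the 25×7.5 cube is unchanged — area = 187.50 mm². At z = 4.2: the 25×7.5 cube contributes its full rectangle (area 187.50 mm²); the cube at (5, 15.5) is present — its section is the full 10×29.5 rectangle (area 295.00 mm²); Taking the first minus the rest: starting from the 25×7.5 cube (187.50 mm²), the 10×29.5 cube at (5, 15.5) misses the remaining region (no effect) — area = 187.50 mm². Checking containment: the cross-section at z = 4.2 is a subset of the cross-section at z = 0.28.

entirely on top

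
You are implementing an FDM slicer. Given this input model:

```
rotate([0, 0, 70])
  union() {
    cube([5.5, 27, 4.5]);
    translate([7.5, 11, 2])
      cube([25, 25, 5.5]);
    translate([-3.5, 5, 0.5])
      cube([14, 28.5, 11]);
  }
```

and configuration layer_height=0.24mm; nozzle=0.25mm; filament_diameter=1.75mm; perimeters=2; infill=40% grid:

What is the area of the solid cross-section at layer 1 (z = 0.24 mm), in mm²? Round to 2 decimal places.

At z = 0.24 mm: the 5.5×27 cube contributes its full rectangle (area 148.50 mm²); the cube at (7.5, 11) is not intersected at this z (z outside [2, 7.5]); the cube at (-3.5, 5) is absent (z outside [0.5, 11.5]); Merging all regions: only the 5.5×27 cube is present, so the union is just that shape — area = 148.50 mm²; (whole slice rotated 70° about Z — lengths, areas and connectivity unchanged). Overall, the cross-section is a single solid region. Net area = 148.50 mm².

148.50 mm²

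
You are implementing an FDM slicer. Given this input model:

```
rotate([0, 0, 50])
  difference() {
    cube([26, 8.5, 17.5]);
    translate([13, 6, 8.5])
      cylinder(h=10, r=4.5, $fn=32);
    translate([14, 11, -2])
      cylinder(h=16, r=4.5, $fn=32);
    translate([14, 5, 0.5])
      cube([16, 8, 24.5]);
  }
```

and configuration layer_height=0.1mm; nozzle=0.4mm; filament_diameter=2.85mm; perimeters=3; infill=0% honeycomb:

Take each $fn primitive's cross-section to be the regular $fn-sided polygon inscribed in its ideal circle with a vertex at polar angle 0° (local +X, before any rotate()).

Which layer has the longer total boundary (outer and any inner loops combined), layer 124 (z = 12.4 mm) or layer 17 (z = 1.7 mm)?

layer 124 (z = 12.4 mm)

Layer 124 (z = 12.4): the cube is present — its section is the full 26×8.5 rectangle (perimeter 69.00 mm); the cylinder at (13, 6): section is a regular 32-gon, circumradius r=4.5 (perimeter = 2·32·4.500·sin(180°/32) = 28.23 mm); the cylinder at (14, 11): section is a regular 32-gon, circumradius r=4.5 (perimeter = 2·32·4.500·sin(180°/32) = 28.23 mm); the cube at (14, 5) (footprint 16×8) is included at this height (perimeter 48.00 mm); Subtracting the remaining from the first: starting from the 26×8.5 cube, the r=4.5 cylinder at (13, 6) partially overlaps it — only the 52.81 mm² overlap (of its 63.21 mm²) is removed, clipping the outline; the r=4.5 cylinder at (14, 11) partially overlaps it — only the 0.37 mm² overlap (of its 63.21 mm²) is removed, clipping the outline; the 16×8 cube at (14, 5) partially overlaps it — only the 30.08 mm² overlap (of its 128.00 mm²) is removed, clipping the outline — boundary = 73.13 mm; (rotated 50° about Z; rotation is an isometry so areas/perimeters/island counts are preserved). So its perimeter = 73.13 mm. Layer 17 (z = 1.7): the cube is present — its section is the full 26×8.5 rectangle (perimeter 69.00 mm); the cylinder at (13, 6) is absent (z outside [8.5, 18.5]); the cylinder at (14, 11): section is a regular 32-gon, circumradius r=4.5 (perimeter = 2·32·4.500·sin(180°/32) = 28.23 mm); the cube at (14, 5) (footprint 16×8) is included at this height (perimeter 48.00 mm); Subtracting the remaining from the first: starting from the 26×8.5 cube, the r=4.5 cylinder at (14, 11) partially overlaps it — only the 10.40 mm² overlap (of its 63.21 mm²) is removed, clipping the outline; the 16×8 cube at (14, 5) partially overlaps it — only the 36.80 mm² overlap (of its 128.00 mm²) is removed, clipping the outline — boundary = 67.67 mm; (whole slice rotated 50° about Z — lengths, areas and connectivity unchanged). So its perimeter = 67.67 mm. Layer 124 is larger (73.13 vs 67.67 mm).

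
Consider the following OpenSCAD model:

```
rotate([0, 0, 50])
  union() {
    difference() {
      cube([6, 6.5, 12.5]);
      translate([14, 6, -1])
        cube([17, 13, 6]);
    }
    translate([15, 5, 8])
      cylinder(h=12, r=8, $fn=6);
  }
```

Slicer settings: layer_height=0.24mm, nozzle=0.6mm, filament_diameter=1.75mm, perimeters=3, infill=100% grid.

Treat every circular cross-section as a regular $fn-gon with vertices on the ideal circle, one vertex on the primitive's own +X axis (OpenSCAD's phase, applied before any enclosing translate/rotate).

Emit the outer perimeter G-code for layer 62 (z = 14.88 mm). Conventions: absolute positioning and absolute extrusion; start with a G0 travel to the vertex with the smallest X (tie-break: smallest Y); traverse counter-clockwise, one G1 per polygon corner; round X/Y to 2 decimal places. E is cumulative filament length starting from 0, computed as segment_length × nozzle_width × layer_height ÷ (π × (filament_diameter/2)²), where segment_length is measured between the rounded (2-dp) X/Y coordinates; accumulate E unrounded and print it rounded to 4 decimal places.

At z = 14.88 mm: the cube does not reach this height (z outside [0, 12.5]); the cube at (14, 6) does not reach this height (z outside [-1, 5]); After the difference (first − rest): the first operand is absent here, so nothing remains; the cylinder at (15, 5): section is a regular 6-gon, circumradius r=8; Combining (union): only the r=8 cylinder at (15, 5) is present, so the union is just that shape — 1 connected region; (rotated 50° about Z; rotation is an isometry so areas/perimeters/island counts are preserved). The outline is a single polygon with 6 vertices. Extrusion per mm of travel: 0.6 × 0.24 / (π × 0.875²) = 0.059868. Accumulating E over each segment gives final E = 2.8730.

G0 X-2.07 Y16.09 Z14.88
G1 X0.67 Y8.58 E0.4786
G1 X8.55 Y7.19 E0.9576
G1 X13.69 Y13.32 E1.4366
G1 X10.95 Y20.83 E1.9152
G1 X3.08 Y22.22 E2.3936
G1 X-2.07 Y16.09 E2.8730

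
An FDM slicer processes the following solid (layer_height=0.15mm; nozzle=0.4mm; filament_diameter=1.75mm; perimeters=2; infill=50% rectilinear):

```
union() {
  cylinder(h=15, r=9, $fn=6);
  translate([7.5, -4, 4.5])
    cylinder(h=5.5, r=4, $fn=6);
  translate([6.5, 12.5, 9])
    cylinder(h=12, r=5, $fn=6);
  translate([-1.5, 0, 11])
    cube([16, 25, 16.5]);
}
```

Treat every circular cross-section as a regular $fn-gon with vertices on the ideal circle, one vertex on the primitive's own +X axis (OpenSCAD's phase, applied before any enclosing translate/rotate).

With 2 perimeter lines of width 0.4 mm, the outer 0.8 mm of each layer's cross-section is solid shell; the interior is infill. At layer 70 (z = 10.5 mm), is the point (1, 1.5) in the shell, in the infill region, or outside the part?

At z = 10.5 mm: the r=9 cylinder gives a regular 6-gon of circumradius 9 (constant along its height); the cylinder at (7.5, -4) does not reach this height (z outside [4.5, 10]); the r=5 cylinder at (6.5, 12.5) gives a regular 6-gon of circumradius 5 (constant along its height); the cube at (-1.5, 0) does not reach this height (z outside [11, 27.5]); Combining (union): the 2 present regions are separate (no shared area or edge), so areas and boundary lengths simply add and each stays a separate island — 2 connected regions. Overall, the cross-section has 2 separate islands. The nearest boundary edge runs (4.50, 7.79)→(9.00, 0.00); distance from the point to it = 6.18 mm. (Shell/infill is judged within the island containing the point — the largest one.) The point is inside the cross-section and 6.18 mm from the nearest boundary — more than the 0.8 mm shell width (2 × 0.4), so it's in the infill interior.

infill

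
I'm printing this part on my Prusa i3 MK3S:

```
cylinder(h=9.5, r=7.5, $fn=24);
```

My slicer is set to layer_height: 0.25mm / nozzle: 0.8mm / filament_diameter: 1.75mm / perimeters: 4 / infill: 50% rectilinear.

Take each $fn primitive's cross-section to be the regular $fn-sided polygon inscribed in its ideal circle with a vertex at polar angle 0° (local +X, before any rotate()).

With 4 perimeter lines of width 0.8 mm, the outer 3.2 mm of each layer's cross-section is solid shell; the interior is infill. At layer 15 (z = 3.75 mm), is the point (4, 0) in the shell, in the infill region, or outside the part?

infill

At z = 3.75 mm: the r=7.5 cylinder contributes a regular 24-gon of circumradius 7.5. Overall, the cross-section is a single solid region. The nearest boundary edge runs (7.24, -1.94)→(7.50, 0.00); distance from the point to it = 3.47 mm. The point is inside the cross-section and 3.47 mm from the nearest boundary — more than the 3.2 mm shell width (4 × 0.8), so it's in the infill interior.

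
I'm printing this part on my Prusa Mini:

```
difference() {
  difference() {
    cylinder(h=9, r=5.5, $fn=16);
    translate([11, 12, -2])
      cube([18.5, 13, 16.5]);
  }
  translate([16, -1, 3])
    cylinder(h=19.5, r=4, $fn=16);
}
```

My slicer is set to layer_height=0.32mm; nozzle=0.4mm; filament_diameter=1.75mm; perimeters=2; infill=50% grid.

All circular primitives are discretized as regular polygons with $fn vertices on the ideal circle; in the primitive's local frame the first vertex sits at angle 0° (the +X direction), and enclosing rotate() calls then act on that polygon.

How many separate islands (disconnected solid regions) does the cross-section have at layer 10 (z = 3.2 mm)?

1

At z = 3.2 mm: the r=5.5 cylinder gives a regular 16-gon of circumradius 5.5 (constant along its height); the cube at (11, 12) is present — its section is the full 18.5×13 rectangle; Taking the first minus the rest: starting from the r=5.5 cylinder, the 18.5×13 cube at (11, 12) misses the remaining region (no effect) — 1 connected region; the cylinder at (16, -1): section is a regular 16-gon, circumradius r=4; After the difference (first − rest): starting from the result so far, the r=4 cylinder at (16, -1) misses the remaining region (no effect) — 1 connected region. Overall, the cross-section is a single solid region. Island count = 1.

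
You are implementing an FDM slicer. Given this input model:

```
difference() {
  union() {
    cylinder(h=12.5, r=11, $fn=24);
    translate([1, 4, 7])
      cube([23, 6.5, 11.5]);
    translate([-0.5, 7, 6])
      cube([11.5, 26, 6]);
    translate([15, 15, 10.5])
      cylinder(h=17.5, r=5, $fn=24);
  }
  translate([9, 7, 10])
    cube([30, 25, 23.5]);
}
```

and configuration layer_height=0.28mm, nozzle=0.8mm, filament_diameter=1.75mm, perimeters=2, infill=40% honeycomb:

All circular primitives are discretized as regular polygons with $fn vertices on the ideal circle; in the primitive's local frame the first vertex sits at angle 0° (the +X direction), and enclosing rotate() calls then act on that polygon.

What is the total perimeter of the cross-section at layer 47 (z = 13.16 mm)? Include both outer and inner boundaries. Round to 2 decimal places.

At z = 13.16 mm: the cylinder is not intersected at this z (z outside [0, 12.5]); the cube at (1, 4) is present — its section is the full 23×6.5 rectangle (perimeter 59.00 mm); the cube at (-0.5, 7) is not intersected at this z (z outside [6, 12]); the cylinder at (15, 15): section is a regular 24-gon, circumradius r=5 (perimeter = 2·24·5.000·sin(180°/24) = 31.33 mm); Merging all regions: the regions partially overlap (shared area 1.34 mm²), so the edge portions inside another operand are dropped and the merged outline is re-measured after clipping — boundary = 81.81 mm; the cube at (9, 7) (footprint 30×25) is included at this height (perimeter 110.00 mm); Subtracting the remaining from the first: starting from the result so far, the 30×25 cube at (9, 7) partially overlaps it — only the 128.81 mm² overlap (of its 750.00 mm²) is removed, clipping the outline — boundary = 59.00 mm. Overall, the cross-section is a single solid region. Total boundary length (outer) = 59.00 mm.

59.00 mm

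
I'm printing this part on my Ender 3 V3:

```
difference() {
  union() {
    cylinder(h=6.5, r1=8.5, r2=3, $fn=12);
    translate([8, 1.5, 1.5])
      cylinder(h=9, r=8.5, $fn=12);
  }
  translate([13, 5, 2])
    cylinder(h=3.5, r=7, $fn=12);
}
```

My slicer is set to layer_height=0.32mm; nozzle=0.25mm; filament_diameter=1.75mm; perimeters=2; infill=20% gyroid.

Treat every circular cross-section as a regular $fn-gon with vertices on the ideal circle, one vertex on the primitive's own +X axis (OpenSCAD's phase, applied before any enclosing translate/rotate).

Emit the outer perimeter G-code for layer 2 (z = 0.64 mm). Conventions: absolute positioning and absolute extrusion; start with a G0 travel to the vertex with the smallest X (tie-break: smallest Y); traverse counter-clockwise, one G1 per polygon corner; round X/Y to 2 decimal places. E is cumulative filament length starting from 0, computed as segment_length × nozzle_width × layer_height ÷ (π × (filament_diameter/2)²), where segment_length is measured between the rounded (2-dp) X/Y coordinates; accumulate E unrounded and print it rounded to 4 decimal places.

At z = 0.64 mm: the cone (r1=8.5→r2=3) has section circumradius 7.958 here — a regular 12-gon; the cylinder at (8, 1.5) is absent (z outside [1.5, 10.5]); Taking the union: only the cone is present, so the union is just that shape — 1 connected region; the cylinder at (13, 5) is absent (z outside [2, 5.5]); Taking the first minus the rest: none of the subtracted shapes is present at this height, so that combined region is unchanged — 1 connected region. The outline is a single polygon with 12 vertices. Extrusion per mm of travel: 0.25 × 0.32 / (π × 0.875²) = 0.033260. Accumulating E over each segment gives final E = 1.6441.

G0 X-7.96 Y0.00 Z0.64
G1 X-6.89 Y-3.98 E0.1371
G1 X-3.98 Y-6.89 E0.2740
G1 X0.00 Y-7.96 E0.4110
G1 X3.98 Y-6.89 E0.5481
G1 X6.89 Y-3.98 E0.6850
G1 X7.96 Y0.00 E0.8221
G1 X6.89 Y3.98 E0.9591
G1 X3.98 Y6.89 E1.0960
G1 X0.00 Y7.96 E1.2331
G1 X-3.98 Y6.89 E1.3702
G1 X-6.89 Y3.98 E1.5070
G1 X-7.96 Y0.00 E1.6441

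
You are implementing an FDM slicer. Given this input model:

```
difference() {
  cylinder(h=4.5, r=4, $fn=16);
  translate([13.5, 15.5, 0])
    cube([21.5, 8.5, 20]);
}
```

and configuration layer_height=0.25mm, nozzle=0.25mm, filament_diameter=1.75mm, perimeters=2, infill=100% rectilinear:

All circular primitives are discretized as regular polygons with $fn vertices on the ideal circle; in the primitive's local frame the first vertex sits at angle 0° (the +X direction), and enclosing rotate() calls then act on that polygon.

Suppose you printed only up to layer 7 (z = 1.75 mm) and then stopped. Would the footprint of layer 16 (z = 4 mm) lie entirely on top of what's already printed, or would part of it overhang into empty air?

Compare the two slices. At z = 1.75: the cylinder: section is a regular 16-gon, circumradius r=4 (area = (16/2)·4.000²·sin(360°/16) = 48.98 mm²); the cube at (13.5, 15.5) (footprint 21.5×8.5) is included at this height (area 182.75 mm²); After the difference (first − rest): starting from the r=4 cylinder (48.98 mm²), the 21.5×8.5 cube at (13.5, 15.5) misses the remaining region (no effect) — area = 48.98 mm². At z = 4: the r=4 cylinder contributes a regular 16-gon of circumradius 4 (area = (16/2)·4.000²·sin(360°/16) = 48.98 mm²); the 21.5×8.5 cube at (13.5, 15.5) contributes its full rectangle (area 182.75 mm²); Subtracting the remaining from the first: starting from the r=4 cylinder (48.98 mm²), the 21.5×8.5 cube at (13.5, 15.5) misses the remaining region (no effect) — area = 48.98 mm². Checking containment: the cross-section at z = 4 is a subset of the cross-section at z = 1.75.

entirely on top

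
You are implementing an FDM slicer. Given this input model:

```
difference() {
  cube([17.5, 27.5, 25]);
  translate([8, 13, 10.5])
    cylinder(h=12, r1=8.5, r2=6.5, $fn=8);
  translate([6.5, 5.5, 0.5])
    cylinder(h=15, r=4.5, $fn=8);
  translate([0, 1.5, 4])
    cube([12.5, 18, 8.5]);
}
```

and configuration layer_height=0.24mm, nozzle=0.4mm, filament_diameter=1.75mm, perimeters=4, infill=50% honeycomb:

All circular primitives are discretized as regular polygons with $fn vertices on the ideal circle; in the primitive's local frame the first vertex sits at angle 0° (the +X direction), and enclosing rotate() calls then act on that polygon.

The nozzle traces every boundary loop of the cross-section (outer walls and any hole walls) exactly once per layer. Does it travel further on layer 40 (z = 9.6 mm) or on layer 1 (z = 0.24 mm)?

layer 40 (z = 9.6 mm)

Layer 40 (z = 9.6): the cube is present — its section is the full 17.5×27.5 rectangle (perimeter 90.00 mm); the cone at (8, 13) does not reach this height (z outside [10.5, 22.5]); the cylinder at (6.5, 5.5): section is a regular 8-gon, circumradius r=4.5 (perimeter = 2·8·4.500·sin(180°/8) = 27.55 mm); the 12.5×18 cube at (0, 1.5) contributes its full rectangle (perimeter 61.00 mm); After the difference (first − rest): starting from the 17.5×27.5 cube, the r=4.5 cylinder at (6.5, 5.5) lies wholly inside it (removes its full 57.28 mm² and its 27.55 mm outline becomes a hole wall); the 12.5×18 cube at (0, 1.5) partially overlaps it — only the 168.33 mm² overlap (of its 225.00 mm²) is removed, clipping the outline — boundary = 115.20 mm. So its perimeter = 115.20 mm. Layer 1 (z = 0.24): the cube (footprint 17.5×27.5) is included at this height (perimeter 90.00 mm); the cone at (8, 13) is absent (z outside [10.5, 22.5]); the cylinder at (6.5, 5.5) is not intersected at this z (z outside [0.5, 15.5]); the cube at (0, 1.5) does not reach this height (z outside [4, 12.5]); Subtracting the remaining from the first: none of the subtracted shapes is present at this height, so the 17.5×27.5 cube is unchanged — boundary = 90.00 mm. So its perimeter = 90.00 mm. Layer 40 is larger (115.20 vs 90.00 mm).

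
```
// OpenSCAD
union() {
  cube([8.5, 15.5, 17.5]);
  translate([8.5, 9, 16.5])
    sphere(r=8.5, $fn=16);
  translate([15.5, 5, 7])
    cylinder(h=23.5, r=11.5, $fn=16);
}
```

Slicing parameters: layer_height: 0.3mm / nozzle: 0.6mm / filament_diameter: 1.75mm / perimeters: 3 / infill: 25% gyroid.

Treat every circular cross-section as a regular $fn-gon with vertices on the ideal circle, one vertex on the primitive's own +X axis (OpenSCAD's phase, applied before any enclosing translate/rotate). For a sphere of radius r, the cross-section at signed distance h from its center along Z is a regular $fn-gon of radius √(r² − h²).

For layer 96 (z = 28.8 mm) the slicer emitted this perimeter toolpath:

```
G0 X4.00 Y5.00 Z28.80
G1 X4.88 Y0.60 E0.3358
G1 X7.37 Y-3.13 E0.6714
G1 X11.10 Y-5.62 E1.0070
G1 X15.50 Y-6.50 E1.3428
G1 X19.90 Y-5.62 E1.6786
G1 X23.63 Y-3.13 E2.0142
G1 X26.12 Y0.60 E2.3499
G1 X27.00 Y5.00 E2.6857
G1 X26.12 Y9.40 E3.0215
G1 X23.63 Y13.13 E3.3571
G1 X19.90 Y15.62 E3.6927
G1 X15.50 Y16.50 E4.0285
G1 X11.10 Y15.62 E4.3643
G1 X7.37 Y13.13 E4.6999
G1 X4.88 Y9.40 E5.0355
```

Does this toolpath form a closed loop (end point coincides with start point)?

Start point (G0): (4.00, 5.00). End point (last G1): the path does not return to the start — open.

no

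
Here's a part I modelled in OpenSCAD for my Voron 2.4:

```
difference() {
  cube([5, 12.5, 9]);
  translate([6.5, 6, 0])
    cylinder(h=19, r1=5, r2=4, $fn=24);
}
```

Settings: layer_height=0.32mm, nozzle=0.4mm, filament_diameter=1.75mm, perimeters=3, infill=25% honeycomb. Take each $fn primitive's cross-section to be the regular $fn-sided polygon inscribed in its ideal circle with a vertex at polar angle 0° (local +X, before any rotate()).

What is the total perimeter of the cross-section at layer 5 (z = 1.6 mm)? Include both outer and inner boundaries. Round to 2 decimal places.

At z = 1.6 mm: the 5×12.5 cube contributes its full rectangle (perimeter 35.00 mm); the cone at (6.5, 6) contributes a regular 24-gon of circumradius 4.916 (interpolated between r1=5 and r2=4 at t=0.084) (perimeter = 2·24·4.916·sin(180°/24) = 30.80 mm); After the difference (first − rest): starting from the 5×12.5 cube, the cone at (6.5, 6) partially overlaps it — only the 23.09 mm² overlap (of its 75.05 mm²) is removed, clipping the outline — boundary = 38.03 mm. Overall, the cross-section is a single solid region. Total boundary length (outer) = 38.03 mm.

38.03 mm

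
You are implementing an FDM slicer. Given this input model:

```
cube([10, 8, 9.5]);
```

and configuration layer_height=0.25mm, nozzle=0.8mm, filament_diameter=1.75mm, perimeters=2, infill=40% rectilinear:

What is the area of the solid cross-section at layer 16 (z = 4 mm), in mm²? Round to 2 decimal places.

80.00 mm²

At z = 4 mm: the 10×8 cube contributes its full rectangle (area 80.00 mm²). Overall, the cross-section is a single solid region. Net area = 80.00 mm².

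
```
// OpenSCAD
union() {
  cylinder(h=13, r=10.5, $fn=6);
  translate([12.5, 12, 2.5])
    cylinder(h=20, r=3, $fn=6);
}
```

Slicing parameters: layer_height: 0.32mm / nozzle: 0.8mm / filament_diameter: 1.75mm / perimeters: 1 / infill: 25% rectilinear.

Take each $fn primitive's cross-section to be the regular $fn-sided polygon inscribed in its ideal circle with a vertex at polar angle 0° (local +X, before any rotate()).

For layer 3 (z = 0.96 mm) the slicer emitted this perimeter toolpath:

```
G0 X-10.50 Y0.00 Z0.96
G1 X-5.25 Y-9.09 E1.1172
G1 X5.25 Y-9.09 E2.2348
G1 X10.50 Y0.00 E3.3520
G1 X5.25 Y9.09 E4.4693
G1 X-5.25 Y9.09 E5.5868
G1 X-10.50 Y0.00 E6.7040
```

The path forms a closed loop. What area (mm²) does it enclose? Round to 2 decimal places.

Apply the shoelace formula to the sequence of (X, Y) vertices; enclosed area = 286.33 mm².

286.33 mm²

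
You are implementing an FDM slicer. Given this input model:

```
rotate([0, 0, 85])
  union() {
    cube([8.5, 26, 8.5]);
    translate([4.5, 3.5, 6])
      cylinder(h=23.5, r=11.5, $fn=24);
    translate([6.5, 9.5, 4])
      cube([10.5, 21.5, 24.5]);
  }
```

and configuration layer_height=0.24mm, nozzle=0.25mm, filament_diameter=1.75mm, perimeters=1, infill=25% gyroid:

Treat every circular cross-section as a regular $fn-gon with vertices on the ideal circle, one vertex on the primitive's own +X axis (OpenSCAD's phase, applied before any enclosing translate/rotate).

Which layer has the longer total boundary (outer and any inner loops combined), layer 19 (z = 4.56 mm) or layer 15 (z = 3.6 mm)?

layer 19 (z = 4.56 mm)

Layer 19 (z = 4.56): the 8.5×26 cube contributes its full rectangle (perimeter 69.00 mm); the cylinder at (4.5, 3.5) is not intersected at this z (z outside [6, 29.5]); the cube at (6.5, 9.5) is present — its section is the full 10.5×21.5 rectangle (perimeter 64.00 mm); Merging all regions: the regions partially overlap (shared area 33.00 mm²), so the edge portions inside another operand are dropped and the merged outline is re-measured after clipping — boundary = 96.00 mm; (rotated 85° about Z; rotation is an isometry so areas/perimeters/island counts are preserved). So its perimeter = 96.00 mm. Layer 15 (z = 3.6): the 8.5×26 cube contributes its full rectangle (perimeter 69.00 mm); the cylinder at (4.5, 3.5) is absent (z outside [6, 29.5]); the cube at (6.5, 9.5) is not intersected at this z (z outside [4, 28.5]); Merging all regions: only the 8.5×26 cube is present, so the union is just that shape — boundary = 69.00 mm; (rotated 85° about Z; rotation is an isometry so areas/perimeters/island counts are preserved). So its perimeter = 69.00 mm. Layer 19 is larger (96.00 vs 69.00 mm).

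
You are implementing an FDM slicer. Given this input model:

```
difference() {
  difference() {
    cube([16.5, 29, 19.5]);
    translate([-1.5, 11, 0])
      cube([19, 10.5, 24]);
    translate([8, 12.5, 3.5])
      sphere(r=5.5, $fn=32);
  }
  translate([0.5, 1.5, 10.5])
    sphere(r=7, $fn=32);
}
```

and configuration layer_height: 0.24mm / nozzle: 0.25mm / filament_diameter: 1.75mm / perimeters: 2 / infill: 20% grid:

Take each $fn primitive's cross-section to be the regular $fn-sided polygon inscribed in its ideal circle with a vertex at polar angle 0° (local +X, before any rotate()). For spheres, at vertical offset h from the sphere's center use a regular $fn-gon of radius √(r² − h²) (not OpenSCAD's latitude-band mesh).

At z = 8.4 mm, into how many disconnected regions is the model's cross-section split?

At z = 8.4 mm: the 16.5×29 cube contributes its full rectangle; the cube at (-1.5, 11) is present — its section is the full 19×10.5 rectangle; the r=5.5 sphere at (8, 12.5) slices to a regular 32-gon of circumradius 2.498 (√(r²−h²) with h=4.9 from center); After the difference (first − rest): starting from the 16.5×29 cube, the 19×10.5 cube at (-1.5, 11) partially overlaps it — only the 173.25 mm² overlap (of its 199.50 mm²) is removed, clipping the outline; the r=5.5 sphere at (8, 12.5) partially overlaps it — only the 2.75 mm² overlap (of its 19.48 mm²) is removed, clipping the outline — 2 connected regions; the sphere at (0.5, 1.5): section is a regular 32-gon, circumradius = √(r²−h²) = √(7²−2.1²) = 6.678; After the difference (first − rest): starting from the result so far, the r=7 sphere at (0.5, 1.5) partially overlaps it — only the 48.77 mm² overlap (of its 139.19 mm²) is removed, clipping the outline — 2 connected regions. The result has 2 disconnected regions.

2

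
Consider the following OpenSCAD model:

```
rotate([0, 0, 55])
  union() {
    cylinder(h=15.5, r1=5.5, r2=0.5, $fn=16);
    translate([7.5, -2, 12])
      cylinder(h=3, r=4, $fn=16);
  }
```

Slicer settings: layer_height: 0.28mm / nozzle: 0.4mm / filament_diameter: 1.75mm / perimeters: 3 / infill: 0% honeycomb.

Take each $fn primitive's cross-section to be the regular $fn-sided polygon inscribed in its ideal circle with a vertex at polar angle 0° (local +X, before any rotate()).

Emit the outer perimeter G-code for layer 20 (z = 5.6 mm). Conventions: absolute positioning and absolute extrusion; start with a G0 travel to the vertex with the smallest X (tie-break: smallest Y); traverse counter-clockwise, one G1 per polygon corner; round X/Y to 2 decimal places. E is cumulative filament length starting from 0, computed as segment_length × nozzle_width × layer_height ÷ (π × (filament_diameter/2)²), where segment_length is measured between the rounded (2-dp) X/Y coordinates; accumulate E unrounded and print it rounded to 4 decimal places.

G0 X-3.64 Y-0.64 Z5.60
G1 X-3.12 Y-1.98 E0.0669
G1 X-2.12 Y-3.03 E0.1344
G1 X-0.80 Y-3.61 E0.2016
G1 X0.64 Y-3.64 E0.2687
G1 X1.98 Y-3.12 E0.3356
G1 X3.03 Y-2.12 E0.4031
G1 X3.61 Y-0.80 E0.4702
G1 X3.64 Y0.64 E0.5373
G1 X3.12 Y1.98 E0.6042
G1 X2.12 Y3.03 E0.6717
G1 X0.80 Y3.61 E0.7389
G1 X-0.64 Y3.64 E0.8060
G1 X-1.98 Y3.12 E0.8729
G1 X-3.03 Y2.12 E0.9404
G1 X-3.61 Y0.80 E1.0075
G1 X-3.64 Y-0.64 E1.0746

At z = 5.6 mm: the cone contributes a regular 16-gon of circumradius 3.694 (interpolated between r1=5.5 and r2=0.5 at t=0.361); the cylinder at (7.5, -2) is not intersected at this z (z outside [12, 15]); Combining (union): only the cone is present, so the union is just that shape — 1 connected region; (whole slice rotated 55° about Z — lengths, areas and connectivity unchanged). The outline is a single polygon with 16 vertices. Extrusion per mm of travel: 0.4 × 0.28 / (π × 0.875²) = 0.046564. Accumulating E over each segment gives final E = 1.0746.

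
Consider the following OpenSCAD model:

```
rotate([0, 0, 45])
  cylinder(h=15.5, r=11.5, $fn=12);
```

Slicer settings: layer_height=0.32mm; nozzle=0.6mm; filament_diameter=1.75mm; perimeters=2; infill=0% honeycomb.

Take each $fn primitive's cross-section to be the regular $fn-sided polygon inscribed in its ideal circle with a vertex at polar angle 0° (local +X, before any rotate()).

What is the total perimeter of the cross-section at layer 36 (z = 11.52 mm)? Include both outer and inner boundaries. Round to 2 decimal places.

At z = 11.52 mm: the r=11.5 cylinder gives a regular 12-gon of circumradius 11.5 (constant along its height) (perimeter = 2·12·11.500·sin(180°/12) = 71.43 mm); (whole slice rotated 45° about Z — lengths, areas and connectivity unchanged). Overall, the cross-section is a single solid region. Total boundary length (outer) = 71.43 mm.

71.43 mm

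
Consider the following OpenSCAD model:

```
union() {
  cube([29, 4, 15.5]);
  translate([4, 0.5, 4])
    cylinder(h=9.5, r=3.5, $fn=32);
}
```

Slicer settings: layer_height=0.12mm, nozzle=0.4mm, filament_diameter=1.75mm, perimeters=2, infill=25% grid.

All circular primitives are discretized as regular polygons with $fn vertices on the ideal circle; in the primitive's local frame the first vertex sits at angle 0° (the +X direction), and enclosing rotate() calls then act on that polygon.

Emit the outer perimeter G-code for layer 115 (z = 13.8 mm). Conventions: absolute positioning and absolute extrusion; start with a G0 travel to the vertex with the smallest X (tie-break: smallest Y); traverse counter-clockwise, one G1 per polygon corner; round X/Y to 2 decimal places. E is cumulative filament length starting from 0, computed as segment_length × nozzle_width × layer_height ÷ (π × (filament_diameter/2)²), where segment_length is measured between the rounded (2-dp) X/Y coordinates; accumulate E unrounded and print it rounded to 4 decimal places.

G0 X0.00 Y0.00 Z13.80
G1 X29.00 Y0.00 E0.5787
G1 X29.00 Y4.00 E0.6586
G1 X0.00 Y4.00 E1.2373
G1 X0.00 Y0.00 E1.3171

At z = 13.8 mm: the 29×4 cube contributes its full rectangle; the cylinder at (4, 0.5) does not reach this height (z outside [4, 13.5]); Combining (union): only the 29×4 cube is present, so the union is just that shape — 1 connected region. The outline is a single polygon with 4 vertices. Extrusion per mm of travel: 0.4 × 0.12 / (π × 0.875²) = 0.019956. Accumulating E over each segment gives final E = 1.3171.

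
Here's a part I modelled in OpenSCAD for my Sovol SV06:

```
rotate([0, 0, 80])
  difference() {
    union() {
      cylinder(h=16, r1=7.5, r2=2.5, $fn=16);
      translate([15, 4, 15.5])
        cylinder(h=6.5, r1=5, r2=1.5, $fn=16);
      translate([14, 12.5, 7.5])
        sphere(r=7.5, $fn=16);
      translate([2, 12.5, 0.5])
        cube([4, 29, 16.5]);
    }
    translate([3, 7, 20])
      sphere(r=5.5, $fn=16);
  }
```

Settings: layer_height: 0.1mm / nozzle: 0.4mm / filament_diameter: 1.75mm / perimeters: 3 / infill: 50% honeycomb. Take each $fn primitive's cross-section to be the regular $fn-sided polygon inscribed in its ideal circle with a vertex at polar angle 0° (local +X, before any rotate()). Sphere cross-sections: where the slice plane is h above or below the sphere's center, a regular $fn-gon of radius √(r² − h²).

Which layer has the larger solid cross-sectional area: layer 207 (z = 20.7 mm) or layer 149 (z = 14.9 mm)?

Layer 207 (z = 20.7): the cone is not intersected at this z (z outside [0, 16]); the cone at (15, 4): at t=0.800 of its height the radius interpolates to r₁+(r₂−r₁)t = 2.200, giving a regular 16-gon of that circumradius (area = (16/2)·2.200²·sin(360°/16) = 14.82 mm²); the sphere at (14, 12.5) is not intersected at this z (|z−center|=13.200 > r=7.5); the cube at (2, 12.5) is not intersected at this z (z outside [0.5, 17]); Merging all regions: only the cone at (15, 4) is present, so the union is just that shape — area = 14.82 mm²; the r=5.5 sphere at (3, 7) slices to a regular 16-gon of circumradius 5.455 (√(r²−h²) with h=0.7 from center) (area = (16/2)·5.455²·sin(360°/16) = 91.11 mm²); After the difference (first − rest): starting from that combined region (14.82 mm²), the r=5.5 sphere at (3, 7) misses the remaining region (no effect) — area = 14.82 mm²; (rotated 80° about Z; rotation is an isometry so areas/perimeters/island counts are preserved). So its area = 14.82 mm². Layer 149 (z = 14.9): the cone contributes a regular 16-gon of circumradius 2.844 (interpolated between r1=7.5 and r2=2.5 at t=0.931) (area = (16/2)·2.844²·sin(360°/16) = 24.76 mm²); the cone at (15, 4) does not reach this height (z outside [15.5, 22]); the r=7.5 sphere at (14, 12.5) slices to a regular 16-gon of circumradius 1.221 (√(r²−h²) with h=7.4 from center) (area = (16/2)·1.221²·sin(360°/16) = 4.56 mm²); the 4×29 cube at (2, 12.5) contributes its full rectangle (area 116.00 mm²); Merging all regions: the 3 present regions are separate (no shared area or edge), so areas and boundary lengths simply add and each stays a separate island — area = 145.32 mm²; the r=5.5 sphere at (3, 7) contributes a regular 16-gon of circumradius √(5.5²−5.1²) = 2.059 (area = (16/2)·2.059²·sin(360°/16) = 12.98 mm²); Subtracting the remaining from the first: starting from that combined region (145.32 mm²), the r=5.5 sphere at (3, 7) misses the remaining region (no effect) — area = 145.32 mm²; (whole slice rotated 80° about Z — lengths, areas and connectivity unchanged). So its area = 145.32 mm². Layer 149 is larger (145.32 vs 14.82 mm²).

layer 149 (z = 14.9 mm)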